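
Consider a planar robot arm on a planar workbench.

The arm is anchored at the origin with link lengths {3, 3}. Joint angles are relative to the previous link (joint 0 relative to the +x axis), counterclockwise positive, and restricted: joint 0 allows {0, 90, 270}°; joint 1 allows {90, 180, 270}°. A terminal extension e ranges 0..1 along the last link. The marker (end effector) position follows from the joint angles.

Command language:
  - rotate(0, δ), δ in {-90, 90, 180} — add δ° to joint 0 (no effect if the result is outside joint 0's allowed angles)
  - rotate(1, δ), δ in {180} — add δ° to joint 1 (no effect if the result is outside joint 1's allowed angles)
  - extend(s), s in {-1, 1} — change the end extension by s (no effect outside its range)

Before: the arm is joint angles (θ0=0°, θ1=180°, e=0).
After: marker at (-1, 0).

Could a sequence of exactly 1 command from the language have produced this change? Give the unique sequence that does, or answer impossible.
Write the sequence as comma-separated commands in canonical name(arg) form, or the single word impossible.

extend(1)

start: joint angles (θ0=0°, θ1=180°, e=0)
[1] after extend(1): joint angles (θ0=0°, θ1=180°, e=1)
all 6 alternatives checked — unique.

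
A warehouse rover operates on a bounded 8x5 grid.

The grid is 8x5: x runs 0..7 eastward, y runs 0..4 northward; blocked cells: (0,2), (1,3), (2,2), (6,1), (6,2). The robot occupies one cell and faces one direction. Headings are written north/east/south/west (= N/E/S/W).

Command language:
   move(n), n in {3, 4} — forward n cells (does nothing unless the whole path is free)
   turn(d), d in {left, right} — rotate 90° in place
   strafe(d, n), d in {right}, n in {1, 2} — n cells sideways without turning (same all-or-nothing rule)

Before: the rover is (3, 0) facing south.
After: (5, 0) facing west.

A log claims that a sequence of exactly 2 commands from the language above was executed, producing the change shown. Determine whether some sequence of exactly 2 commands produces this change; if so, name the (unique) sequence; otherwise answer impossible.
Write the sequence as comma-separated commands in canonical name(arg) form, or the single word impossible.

impossible

no 2-step route produces this change.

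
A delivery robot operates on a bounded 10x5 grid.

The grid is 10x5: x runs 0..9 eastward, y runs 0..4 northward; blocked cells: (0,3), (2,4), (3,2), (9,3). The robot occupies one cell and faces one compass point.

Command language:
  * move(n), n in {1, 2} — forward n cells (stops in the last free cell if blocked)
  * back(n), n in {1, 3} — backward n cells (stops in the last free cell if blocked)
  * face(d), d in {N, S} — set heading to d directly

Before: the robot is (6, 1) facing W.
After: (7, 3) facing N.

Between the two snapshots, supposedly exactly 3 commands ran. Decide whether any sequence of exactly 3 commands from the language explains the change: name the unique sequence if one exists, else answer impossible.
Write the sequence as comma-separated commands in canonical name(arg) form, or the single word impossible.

back(1), face(N), move(2)

key: cell and facing (now N) both changed — the 3 commands mix motion and turning
from: (6, 1) facing W
[1] after back(1): (7, 1) facing W
[2] after face(N): (7, 1) facing N
[3] after move(2): (7, 3) facing N
all 216 alternatives checked — unique.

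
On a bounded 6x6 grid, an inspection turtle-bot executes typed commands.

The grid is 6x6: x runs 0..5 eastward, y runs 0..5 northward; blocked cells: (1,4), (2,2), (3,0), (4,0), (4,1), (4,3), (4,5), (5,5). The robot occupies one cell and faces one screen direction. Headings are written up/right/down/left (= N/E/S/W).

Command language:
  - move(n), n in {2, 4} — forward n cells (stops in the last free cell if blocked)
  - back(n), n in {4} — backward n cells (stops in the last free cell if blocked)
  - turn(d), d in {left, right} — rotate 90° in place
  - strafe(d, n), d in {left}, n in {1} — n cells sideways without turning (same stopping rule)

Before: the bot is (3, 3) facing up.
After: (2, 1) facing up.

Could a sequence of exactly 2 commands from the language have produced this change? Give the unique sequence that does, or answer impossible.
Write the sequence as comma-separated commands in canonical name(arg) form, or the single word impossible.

back(4), strafe(left, 1)

key: running strafe(left, 1) before back(4) would end elsewhere — order is forced
begin: (3, 3) facing up
1. back(4) → (3, 1) facing up
2. strafe(left, 1) → (2, 1) facing up
no rival 2-sequence matches.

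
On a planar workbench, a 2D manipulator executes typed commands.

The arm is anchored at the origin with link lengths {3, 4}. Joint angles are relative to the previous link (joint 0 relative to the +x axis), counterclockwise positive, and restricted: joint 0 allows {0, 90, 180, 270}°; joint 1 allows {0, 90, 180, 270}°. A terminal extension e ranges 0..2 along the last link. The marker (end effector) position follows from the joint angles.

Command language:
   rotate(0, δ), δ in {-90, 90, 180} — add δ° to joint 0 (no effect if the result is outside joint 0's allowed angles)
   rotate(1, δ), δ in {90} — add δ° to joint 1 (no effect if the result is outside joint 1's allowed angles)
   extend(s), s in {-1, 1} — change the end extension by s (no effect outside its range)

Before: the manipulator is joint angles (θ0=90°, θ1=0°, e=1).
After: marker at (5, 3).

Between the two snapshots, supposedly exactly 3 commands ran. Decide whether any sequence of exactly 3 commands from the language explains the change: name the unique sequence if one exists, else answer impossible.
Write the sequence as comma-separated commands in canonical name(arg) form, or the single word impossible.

rotate(1, 90), rotate(1, 90), rotate(1, 90)

t0: joint angles (θ0=90°, θ1=0°, e=1)
1. rotate(1, 90) → joint angles (θ0=90°, θ1=90°, e=1)
2. rotate(1, 90) → joint angles (θ0=90°, θ1=180°, e=1)
3. rotate(1, 90) → joint angles (θ0=90°, θ1=270°, e=1)
no rival 3-sequence matches.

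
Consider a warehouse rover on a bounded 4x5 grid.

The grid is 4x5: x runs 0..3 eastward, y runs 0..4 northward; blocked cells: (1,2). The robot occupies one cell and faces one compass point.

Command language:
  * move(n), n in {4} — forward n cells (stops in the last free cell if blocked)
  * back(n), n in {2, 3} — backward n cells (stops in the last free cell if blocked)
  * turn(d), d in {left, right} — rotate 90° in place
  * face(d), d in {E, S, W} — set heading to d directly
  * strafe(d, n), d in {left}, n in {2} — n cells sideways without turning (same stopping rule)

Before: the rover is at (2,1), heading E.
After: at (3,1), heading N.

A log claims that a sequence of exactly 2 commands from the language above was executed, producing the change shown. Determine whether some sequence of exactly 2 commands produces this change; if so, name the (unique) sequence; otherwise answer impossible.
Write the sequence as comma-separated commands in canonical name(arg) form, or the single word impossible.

move(4), turn(left)

key: move(4) runs into the grid edge before its full distance
begin: at (2,1), heading E
t=1 move(4) ⇒ at (3,1), heading E
t=2 turn(left) ⇒ at (3,1), heading N
uniquely the one of 81 2-step routes that fits.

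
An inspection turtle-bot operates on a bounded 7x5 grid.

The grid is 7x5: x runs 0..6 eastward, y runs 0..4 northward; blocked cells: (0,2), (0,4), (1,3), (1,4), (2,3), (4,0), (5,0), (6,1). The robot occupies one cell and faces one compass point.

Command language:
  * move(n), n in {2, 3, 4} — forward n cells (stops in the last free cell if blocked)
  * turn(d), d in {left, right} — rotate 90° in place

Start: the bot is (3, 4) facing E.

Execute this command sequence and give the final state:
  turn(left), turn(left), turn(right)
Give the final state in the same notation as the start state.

(3, 4) facing N

start: (3, 4) facing E
step 1 (turn(left)): (3, 4) facing N
step 2 (turn(left)): (3, 4) facing W
step 3 (turn(right)): (3, 4) facing N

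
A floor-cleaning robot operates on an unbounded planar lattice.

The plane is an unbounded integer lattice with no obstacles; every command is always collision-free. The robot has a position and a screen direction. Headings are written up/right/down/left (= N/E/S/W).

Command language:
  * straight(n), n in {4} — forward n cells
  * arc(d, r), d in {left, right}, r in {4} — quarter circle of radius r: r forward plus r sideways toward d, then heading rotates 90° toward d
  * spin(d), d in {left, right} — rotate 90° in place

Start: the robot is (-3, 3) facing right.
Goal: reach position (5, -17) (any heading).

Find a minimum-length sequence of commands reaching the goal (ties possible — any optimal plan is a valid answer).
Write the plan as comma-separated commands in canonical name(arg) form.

arc(right, 4), straight(4), straight(4), straight(4), arc(left, 4)

begin: (-3, 3) facing right
[1] after arc(right, 4): (1, -1) facing down
[2] after straight(4): (1, -5) facing down
[3] after straight(4): (1, -9) facing down
[4] after straight(4): (1, -13) facing down
[5] after arc(left, 4): (5, -17) facing right
minimal: 5 command(s), checked below 5.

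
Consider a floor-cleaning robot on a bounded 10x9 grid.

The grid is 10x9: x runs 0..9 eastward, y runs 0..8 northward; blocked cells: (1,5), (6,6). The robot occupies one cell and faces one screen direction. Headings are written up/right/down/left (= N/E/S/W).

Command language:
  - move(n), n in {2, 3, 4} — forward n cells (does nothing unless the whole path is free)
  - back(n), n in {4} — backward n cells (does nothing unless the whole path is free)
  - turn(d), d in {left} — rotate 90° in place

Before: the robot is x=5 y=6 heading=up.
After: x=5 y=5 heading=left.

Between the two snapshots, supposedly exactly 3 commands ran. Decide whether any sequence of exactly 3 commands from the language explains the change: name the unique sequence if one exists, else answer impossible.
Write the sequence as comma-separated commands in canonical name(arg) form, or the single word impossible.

back(4), move(3), turn(left)

key: position moved to (5,5) AND the heading swung to W — translation plus rotation needed
t0: x=5 y=6 heading=up
1. back(4) → x=5 y=2 heading=up
2. move(3) → x=5 y=5 heading=up
3. turn(left) → x=5 y=5 heading=left
uniquely the one of 125 3-step routes that fits.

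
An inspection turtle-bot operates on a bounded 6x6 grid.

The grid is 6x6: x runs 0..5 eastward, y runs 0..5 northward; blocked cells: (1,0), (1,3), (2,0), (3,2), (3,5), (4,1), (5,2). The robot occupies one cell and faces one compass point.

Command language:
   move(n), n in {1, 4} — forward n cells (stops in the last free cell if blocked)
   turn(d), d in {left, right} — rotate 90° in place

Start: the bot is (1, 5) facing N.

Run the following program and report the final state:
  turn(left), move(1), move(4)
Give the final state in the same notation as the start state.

begin: (1, 5) facing N
1. turn(left) → (1, 5) facing W
2. move(1) → (0, 5) facing W
3. move(4) → (0, 5) facing W

(0, 5) facing W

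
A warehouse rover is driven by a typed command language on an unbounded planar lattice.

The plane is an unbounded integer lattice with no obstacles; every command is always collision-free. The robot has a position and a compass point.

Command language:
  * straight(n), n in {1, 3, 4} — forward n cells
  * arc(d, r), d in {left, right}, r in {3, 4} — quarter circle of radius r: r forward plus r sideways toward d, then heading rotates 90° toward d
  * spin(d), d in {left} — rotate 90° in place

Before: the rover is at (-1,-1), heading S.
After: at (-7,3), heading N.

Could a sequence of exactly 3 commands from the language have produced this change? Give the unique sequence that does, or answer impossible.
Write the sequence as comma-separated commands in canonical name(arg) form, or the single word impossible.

arc(right, 3), arc(right, 3), straight(4)

key: cell and facing (now N) both changed — the 3 commands mix motion and turning
t0: at (-1,-1), heading S
[1] after arc(right, 3): at (-4,-4), heading W
[2] after arc(right, 3): at (-7,-1), heading N
[3] after straight(4): at (-7,3), heading N
no rival 3-sequence matches.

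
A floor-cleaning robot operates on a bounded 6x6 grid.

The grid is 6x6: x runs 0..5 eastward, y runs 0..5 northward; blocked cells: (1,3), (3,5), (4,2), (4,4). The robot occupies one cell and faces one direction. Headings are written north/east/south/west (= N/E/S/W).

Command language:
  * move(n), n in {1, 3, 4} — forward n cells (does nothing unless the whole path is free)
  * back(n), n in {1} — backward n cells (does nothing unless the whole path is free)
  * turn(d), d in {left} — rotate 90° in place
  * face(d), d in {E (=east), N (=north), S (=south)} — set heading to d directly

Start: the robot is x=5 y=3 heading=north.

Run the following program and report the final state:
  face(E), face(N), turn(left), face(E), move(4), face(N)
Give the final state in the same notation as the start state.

x=5 y=3 heading=north

start: x=5 y=3 heading=north
[1] after face(E): x=5 y=3 heading=east
[2] after face(N): x=5 y=3 heading=north
[3] after turn(left): x=5 y=3 heading=west
[4] after face(E): x=5 y=3 heading=east
[5] after move(4): x=5 y=3 heading=east
[6] after face(N): x=5 y=3 heading=north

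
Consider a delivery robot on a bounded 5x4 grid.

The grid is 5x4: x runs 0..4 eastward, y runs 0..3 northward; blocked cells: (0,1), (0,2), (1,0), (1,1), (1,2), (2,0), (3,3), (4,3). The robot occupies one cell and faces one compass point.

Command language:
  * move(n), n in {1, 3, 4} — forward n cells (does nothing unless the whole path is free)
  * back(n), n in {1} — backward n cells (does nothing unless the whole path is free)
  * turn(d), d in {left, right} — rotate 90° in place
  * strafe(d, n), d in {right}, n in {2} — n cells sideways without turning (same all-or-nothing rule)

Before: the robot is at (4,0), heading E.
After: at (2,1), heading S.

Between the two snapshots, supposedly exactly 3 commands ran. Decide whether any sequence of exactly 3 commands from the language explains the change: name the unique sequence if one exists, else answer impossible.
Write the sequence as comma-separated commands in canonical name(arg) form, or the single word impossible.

turn(right), back(1), strafe(right, 2)

key: running strafe(right, 2) before turn(right) would end elsewhere — order is forced
from: at (4,0), heading E
[1] after turn(right): at (4,0), heading S
[2] after back(1): at (4,1), heading S
[3] after strafe(right, 2): at (2,1), heading S
no other 3-command option fits: unique.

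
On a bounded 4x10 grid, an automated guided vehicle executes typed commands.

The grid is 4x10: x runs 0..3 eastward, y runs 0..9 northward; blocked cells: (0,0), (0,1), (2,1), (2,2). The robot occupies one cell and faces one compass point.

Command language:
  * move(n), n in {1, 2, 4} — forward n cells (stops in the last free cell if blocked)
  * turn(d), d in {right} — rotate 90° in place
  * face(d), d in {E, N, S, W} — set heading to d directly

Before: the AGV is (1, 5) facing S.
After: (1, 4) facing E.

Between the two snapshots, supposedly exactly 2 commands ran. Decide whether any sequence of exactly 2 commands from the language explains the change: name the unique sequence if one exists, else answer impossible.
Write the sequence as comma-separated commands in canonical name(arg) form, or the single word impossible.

move(1), face(E)

key: position moved to (1,4) AND the heading swung to E — translation plus rotation needed
initial: (1, 5) facing S
t=1 move(1) ⇒ (1, 4) facing S
t=2 face(E) ⇒ (1, 4) facing E
uniquely the one of 64 2-step routes that fits.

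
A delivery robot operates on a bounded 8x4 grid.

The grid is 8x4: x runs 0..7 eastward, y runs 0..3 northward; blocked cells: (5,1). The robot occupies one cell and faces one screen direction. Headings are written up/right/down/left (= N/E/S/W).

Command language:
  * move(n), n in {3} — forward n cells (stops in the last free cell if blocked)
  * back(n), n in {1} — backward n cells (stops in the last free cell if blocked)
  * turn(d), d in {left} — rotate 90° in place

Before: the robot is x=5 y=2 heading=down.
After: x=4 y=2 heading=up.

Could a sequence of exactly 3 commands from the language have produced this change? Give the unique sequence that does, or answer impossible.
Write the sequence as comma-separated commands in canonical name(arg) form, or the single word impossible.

turn(left), back(1), turn(left)

key: position moved to (4,2) AND the heading swung to N — translation plus rotation needed
from: x=5 y=2 heading=down
t=1 turn(left) ⇒ x=5 y=2 heading=right
t=2 back(1) ⇒ x=4 y=2 heading=right
t=3 turn(left) ⇒ x=4 y=2 heading=up
uniquely the one of 27 3-step routes that fits.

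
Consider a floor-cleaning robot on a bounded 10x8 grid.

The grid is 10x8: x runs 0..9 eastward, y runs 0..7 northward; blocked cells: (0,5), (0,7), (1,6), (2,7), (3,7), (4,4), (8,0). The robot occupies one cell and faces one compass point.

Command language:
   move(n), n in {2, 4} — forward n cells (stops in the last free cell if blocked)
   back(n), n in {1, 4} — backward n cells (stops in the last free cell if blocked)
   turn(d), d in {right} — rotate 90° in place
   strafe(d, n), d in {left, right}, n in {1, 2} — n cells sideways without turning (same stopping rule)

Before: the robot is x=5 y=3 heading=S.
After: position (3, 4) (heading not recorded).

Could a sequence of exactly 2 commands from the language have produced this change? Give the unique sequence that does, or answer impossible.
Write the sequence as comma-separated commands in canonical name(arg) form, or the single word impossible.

key: order matters: swapping strafe(right, 2) and back(1) lands elsewhere
start: x=5 y=3 heading=S
[1] after strafe(right, 2): x=3 y=3 heading=S
[2] after back(1): x=3 y=4 heading=S
no rival 2-sequence matches.

strafe(right, 2), back(1)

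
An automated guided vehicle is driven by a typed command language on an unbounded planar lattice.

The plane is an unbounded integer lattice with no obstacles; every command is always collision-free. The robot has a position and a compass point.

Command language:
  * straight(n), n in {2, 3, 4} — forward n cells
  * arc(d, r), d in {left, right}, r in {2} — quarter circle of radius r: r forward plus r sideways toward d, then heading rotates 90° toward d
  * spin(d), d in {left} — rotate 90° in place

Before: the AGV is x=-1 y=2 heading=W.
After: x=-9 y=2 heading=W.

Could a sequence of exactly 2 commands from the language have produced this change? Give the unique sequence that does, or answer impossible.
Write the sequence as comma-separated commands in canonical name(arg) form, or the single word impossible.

key: still facing W at the end — nothing in the sequence rotates
begin: x=-1 y=2 heading=W
[1] after straight(4): x=-5 y=2 heading=W
[2] after straight(4): x=-9 y=2 heading=W
uniquely the one of 36 2-step routes that fits.

straight(4), straight(4)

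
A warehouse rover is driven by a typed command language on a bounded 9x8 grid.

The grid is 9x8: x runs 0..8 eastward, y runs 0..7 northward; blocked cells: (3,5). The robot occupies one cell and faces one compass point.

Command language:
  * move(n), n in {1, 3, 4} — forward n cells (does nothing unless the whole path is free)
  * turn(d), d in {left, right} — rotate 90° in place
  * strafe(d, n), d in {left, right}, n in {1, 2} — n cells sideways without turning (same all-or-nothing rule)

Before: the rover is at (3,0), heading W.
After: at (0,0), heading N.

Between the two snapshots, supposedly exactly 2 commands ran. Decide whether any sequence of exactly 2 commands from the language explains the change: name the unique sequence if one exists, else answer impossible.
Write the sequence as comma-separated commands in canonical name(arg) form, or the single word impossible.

move(3), turn(right)

key: order matters: swapping move(3) and turn(right) lands elsewhere
start: at (3,0), heading W
[1] after move(3): at (0,0), heading W
[2] after turn(right): at (0,0), heading N
no other 2-command option fits: unique.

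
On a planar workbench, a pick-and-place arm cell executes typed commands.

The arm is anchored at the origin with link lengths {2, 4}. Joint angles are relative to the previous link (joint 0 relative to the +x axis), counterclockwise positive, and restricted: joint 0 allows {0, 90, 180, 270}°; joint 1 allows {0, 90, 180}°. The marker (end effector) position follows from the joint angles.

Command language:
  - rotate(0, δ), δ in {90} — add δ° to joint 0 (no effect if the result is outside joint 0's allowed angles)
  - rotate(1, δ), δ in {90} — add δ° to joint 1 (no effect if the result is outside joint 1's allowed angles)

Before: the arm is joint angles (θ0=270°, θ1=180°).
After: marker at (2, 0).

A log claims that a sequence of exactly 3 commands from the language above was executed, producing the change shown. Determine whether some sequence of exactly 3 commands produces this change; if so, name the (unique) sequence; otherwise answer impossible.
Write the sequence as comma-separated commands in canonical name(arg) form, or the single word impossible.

initial: joint angles (θ0=270°, θ1=180°)
[1] after rotate(0, 90): joint angles (θ0=0°, θ1=180°)
[2] after rotate(0, 90): joint angles (θ0=90°, θ1=180°)
[3] after rotate(0, 90): joint angles (θ0=180°, θ1=180°)
no rival 3-sequence matches.

rotate(0, 90), rotate(0, 90), rotate(0, 90)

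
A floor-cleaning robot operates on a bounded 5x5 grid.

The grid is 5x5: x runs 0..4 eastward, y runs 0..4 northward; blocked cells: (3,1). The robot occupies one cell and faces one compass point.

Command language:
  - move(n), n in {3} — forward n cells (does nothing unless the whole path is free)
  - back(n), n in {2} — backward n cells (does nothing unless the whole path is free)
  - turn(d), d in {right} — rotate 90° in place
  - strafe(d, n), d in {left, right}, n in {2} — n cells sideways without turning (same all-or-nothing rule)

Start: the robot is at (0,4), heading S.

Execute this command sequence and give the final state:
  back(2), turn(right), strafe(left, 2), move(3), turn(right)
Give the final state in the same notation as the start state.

at (0,2), heading N

start: at (0,4), heading S
step 1 (back(2)): at (0,4), heading S
step 2 (turn(right)): at (0,4), heading W
step 3 (strafe(left, 2)): at (0,2), heading W
step 4 (move(3)): at (0,2), heading W
step 5 (turn(right)): at (0,2), heading N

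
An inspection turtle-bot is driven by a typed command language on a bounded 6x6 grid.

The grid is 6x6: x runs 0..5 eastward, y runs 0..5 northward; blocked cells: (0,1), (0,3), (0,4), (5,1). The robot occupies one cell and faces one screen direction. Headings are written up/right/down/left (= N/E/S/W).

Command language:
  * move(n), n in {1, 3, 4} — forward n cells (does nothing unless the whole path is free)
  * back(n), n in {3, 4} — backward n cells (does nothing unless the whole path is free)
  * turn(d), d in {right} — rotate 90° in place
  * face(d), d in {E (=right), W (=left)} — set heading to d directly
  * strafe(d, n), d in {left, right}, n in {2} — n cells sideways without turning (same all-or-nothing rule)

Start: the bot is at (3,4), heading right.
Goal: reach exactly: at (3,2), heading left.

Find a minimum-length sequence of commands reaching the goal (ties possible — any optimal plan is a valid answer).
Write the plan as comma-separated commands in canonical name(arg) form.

from: at (3,4), heading right
[1] after face(W): at (3,4), heading left
[2] after strafe(left, 2): at (3,2), heading left
nothing shorter than 2 reaches the goal.

face(W), strafe(left, 2)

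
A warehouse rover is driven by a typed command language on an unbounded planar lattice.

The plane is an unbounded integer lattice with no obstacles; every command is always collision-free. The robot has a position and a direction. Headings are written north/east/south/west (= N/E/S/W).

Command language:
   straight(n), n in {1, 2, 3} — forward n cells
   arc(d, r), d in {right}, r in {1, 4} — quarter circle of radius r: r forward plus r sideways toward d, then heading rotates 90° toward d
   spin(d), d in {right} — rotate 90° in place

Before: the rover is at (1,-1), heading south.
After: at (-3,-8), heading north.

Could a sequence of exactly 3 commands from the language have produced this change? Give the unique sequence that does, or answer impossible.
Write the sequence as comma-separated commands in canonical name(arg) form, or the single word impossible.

key: order matters: swapping straight(3) and spin(right) lands elsewhere
t0: at (1,-1), heading south
t=1 straight(3) ⇒ at (1,-4), heading south
t=2 arc(right, 4) ⇒ at (-3,-8), heading west
t=3 spin(right) ⇒ at (-3,-8), heading north
no other 3-command option fits: unique.

straight(3), arc(right, 4), spin(right)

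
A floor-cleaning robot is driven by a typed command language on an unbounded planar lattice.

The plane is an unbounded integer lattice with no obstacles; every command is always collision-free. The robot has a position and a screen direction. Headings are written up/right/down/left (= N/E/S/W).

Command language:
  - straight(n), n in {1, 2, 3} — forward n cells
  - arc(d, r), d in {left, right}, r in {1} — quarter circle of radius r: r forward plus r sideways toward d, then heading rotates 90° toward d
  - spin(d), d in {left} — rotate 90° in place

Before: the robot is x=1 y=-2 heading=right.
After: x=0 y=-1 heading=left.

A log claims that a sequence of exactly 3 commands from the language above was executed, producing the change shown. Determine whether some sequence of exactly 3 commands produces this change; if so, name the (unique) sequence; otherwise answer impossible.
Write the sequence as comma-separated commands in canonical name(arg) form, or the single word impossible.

arc(left, 1), spin(left), straight(2)

key: running straight(2) before arc(left, 1) would end elsewhere — order is forced
begin: x=1 y=-2 heading=right
step 1 (arc(left, 1)): x=2 y=-1 heading=up
step 2 (spin(left)): x=2 y=-1 heading=left
step 3 (straight(2)): x=0 y=-1 heading=left
no other 3-command option fits: unique.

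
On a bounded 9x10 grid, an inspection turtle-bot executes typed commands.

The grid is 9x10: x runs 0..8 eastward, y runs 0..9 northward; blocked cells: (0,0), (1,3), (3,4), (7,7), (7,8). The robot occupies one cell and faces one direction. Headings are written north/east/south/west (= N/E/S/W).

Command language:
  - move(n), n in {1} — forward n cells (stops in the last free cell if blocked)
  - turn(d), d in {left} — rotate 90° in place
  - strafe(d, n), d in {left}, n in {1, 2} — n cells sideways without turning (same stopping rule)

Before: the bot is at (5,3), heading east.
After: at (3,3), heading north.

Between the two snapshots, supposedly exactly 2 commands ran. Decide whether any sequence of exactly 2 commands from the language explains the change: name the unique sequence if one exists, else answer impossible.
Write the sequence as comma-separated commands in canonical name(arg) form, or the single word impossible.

turn(left), strafe(left, 2)

key: cell and facing (now N) both changed — the 2 commands mix motion and turning
initial: at (5,3), heading east
1. turn(left) → at (5,3), heading north
2. strafe(left, 2) → at (3,3), heading north
no other 2-command option fits: unique.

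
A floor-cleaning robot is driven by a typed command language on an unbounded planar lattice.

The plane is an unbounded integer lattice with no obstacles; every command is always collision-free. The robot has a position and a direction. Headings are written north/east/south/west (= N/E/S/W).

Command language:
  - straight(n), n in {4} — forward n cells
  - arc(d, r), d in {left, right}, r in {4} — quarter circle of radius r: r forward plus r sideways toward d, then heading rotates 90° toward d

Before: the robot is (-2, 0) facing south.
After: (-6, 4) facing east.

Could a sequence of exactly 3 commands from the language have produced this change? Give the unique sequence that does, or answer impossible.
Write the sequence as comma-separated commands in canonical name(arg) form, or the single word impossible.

arc(right, 4), arc(right, 4), arc(right, 4)

key: position moved to (-6,4) AND the heading swung to E — translation plus rotation needed
initial: (-2, 0) facing south
[1] after arc(right, 4): (-6, -4) facing west
[2] after arc(right, 4): (-10, 0) facing north
[3] after arc(right, 4): (-6, 4) facing east
all 27 alternatives checked — unique.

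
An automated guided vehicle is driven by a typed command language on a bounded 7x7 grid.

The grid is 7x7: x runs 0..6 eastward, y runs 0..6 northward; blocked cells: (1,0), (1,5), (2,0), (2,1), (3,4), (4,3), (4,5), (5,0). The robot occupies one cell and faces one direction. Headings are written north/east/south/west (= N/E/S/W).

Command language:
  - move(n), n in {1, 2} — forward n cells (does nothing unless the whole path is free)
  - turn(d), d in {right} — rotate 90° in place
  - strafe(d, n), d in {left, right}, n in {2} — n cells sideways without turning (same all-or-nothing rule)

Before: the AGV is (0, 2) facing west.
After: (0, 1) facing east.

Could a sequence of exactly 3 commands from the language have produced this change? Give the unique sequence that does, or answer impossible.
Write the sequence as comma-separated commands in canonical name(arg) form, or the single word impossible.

no 3-step route produces this change.

impossible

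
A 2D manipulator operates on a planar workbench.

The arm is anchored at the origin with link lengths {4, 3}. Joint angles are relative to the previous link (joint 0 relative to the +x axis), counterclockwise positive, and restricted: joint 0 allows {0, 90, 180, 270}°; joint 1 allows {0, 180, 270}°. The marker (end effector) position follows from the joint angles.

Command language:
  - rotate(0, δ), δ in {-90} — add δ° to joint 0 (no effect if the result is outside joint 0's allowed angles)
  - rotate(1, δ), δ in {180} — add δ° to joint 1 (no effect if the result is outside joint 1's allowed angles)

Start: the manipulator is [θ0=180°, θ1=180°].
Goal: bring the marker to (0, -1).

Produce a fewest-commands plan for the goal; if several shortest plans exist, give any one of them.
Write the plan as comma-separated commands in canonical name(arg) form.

rotate(0, -90), rotate(0, -90), rotate(0, -90)

begin: [θ0=180°, θ1=180°]
1. rotate(0, -90) → [θ0=90°, θ1=180°]
2. rotate(0, -90) → [θ0=0°, θ1=180°]
3. rotate(0, -90) → [θ0=270°, θ1=180°]
minimal: 3 command(s), checked below 3.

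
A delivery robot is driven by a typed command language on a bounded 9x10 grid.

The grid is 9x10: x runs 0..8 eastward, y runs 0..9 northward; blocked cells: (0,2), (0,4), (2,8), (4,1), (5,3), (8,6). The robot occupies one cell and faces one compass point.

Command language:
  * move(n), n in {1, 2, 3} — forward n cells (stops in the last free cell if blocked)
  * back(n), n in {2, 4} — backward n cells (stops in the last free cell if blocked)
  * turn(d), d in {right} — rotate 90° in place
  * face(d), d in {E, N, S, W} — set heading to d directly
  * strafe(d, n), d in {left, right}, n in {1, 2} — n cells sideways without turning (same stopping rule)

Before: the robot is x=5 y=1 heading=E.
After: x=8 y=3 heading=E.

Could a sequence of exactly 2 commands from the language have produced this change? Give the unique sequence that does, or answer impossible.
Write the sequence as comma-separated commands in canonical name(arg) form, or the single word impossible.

move(3), strafe(left, 2)

key: order matters: swapping move(3) and strafe(left, 2) lands elsewhere
begin: x=5 y=1 heading=E
t=1 move(3) ⇒ x=8 y=1 heading=E
t=2 strafe(left, 2) ⇒ x=8 y=3 heading=E
uniquely the one of 196 2-step routes that fits.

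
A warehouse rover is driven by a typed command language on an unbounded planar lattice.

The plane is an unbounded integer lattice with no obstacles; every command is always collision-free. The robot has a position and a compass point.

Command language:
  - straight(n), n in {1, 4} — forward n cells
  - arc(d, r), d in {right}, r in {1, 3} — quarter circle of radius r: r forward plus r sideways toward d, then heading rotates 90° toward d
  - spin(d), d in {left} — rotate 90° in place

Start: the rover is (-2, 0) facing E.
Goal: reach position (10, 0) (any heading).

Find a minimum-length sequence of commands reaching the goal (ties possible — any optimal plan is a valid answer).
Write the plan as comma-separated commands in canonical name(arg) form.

start: (-2, 0) facing E
1. straight(4) → (2, 0) facing E
2. straight(4) → (6, 0) facing E
3. straight(4) → (10, 0) facing E
no 2-step plan works, so 3 is optimal.

straight(4), straight(4), straight(4)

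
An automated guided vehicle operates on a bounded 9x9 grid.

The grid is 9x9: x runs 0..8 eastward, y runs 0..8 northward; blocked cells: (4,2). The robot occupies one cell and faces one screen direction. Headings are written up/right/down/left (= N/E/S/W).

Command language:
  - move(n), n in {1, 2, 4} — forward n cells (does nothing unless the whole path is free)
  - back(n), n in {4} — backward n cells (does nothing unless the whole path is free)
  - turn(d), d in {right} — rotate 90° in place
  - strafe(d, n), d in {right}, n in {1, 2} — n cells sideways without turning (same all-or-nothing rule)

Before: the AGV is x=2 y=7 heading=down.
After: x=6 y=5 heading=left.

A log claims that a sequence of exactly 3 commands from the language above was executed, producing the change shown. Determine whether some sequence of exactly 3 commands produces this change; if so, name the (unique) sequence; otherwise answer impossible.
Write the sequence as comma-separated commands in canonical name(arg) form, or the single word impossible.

key: order matters: swapping move(2) and back(4) lands elsewhere
begin: x=2 y=7 heading=down
step 1 (move(2)): x=2 y=5 heading=down
step 2 (turn(right)): x=2 y=5 heading=left
step 3 (back(4)): x=6 y=5 heading=left
all 343 alternatives checked — unique.

move(2), turn(right), back(4)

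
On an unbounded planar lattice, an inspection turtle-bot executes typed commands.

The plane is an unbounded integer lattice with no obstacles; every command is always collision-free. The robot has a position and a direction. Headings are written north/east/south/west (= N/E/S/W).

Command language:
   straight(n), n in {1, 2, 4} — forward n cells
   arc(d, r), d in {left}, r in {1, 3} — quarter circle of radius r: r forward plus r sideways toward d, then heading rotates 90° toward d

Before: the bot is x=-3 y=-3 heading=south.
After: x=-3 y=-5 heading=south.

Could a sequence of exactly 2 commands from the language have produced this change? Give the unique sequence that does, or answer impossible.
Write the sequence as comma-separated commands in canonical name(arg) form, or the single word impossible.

key: heading stays S — no command in the sequence turns
t0: x=-3 y=-3 heading=south
t=1 straight(1) ⇒ x=-3 y=-4 heading=south
t=2 straight(1) ⇒ x=-3 y=-5 heading=south
all 25 alternatives checked — unique.

straight(1), straight(1)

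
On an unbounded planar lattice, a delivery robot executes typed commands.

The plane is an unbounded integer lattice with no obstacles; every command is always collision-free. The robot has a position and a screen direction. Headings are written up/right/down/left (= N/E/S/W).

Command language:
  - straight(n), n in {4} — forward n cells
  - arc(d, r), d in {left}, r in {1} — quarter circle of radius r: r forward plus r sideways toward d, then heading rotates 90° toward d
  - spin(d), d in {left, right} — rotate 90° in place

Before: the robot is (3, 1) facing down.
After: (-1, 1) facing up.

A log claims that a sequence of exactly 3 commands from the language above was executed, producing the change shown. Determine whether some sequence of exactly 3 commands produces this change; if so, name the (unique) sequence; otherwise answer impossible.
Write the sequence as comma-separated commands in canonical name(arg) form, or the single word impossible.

spin(right), straight(4), spin(right)

key: position moved to (-1,1) AND the heading swung to N — translation plus rotation needed
t0: (3, 1) facing down
step 1 (spin(right)): (3, 1) facing left
step 2 (straight(4)): (-1, 1) facing left
step 3 (spin(right)): (-1, 1) facing up
no rival 3-sequence matches.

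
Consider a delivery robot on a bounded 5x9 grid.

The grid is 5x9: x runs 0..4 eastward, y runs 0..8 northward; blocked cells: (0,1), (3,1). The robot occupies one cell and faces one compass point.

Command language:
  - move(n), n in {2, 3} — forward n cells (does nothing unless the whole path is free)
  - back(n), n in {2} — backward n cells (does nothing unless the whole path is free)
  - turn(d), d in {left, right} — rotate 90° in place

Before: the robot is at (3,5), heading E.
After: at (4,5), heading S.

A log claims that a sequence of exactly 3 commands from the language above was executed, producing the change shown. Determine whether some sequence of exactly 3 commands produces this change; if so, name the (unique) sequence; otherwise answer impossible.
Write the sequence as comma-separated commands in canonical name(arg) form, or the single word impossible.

back(2), move(3), turn(right)

key: running turn(right) before back(2) would end elsewhere — order is forced
start: at (3,5), heading E
1. back(2) → at (1,5), heading E
2. move(3) → at (4,5), heading E
3. turn(right) → at (4,5), heading S
uniquely the one of 125 3-step routes that fits.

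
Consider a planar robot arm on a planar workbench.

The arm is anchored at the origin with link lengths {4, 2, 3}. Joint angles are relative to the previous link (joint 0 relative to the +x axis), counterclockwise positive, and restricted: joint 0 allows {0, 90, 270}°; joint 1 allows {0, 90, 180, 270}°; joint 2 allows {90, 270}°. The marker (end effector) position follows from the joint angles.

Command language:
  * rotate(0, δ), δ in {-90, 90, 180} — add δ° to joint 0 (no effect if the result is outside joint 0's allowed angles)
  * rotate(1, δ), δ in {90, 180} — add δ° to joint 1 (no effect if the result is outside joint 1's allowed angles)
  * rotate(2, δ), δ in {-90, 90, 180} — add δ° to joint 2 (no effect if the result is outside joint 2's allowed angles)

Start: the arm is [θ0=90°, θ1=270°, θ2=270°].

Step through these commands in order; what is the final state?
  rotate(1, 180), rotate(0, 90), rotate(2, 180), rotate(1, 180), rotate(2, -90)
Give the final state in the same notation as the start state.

initial: [θ0=90°, θ1=270°, θ2=270°]
step 1 (rotate(1, 180)): [θ0=90°, θ1=90°, θ2=270°]
step 2 (rotate(0, 90)): [θ0=90°, θ1=90°, θ2=270°]
step 3 (rotate(2, 180)): [θ0=90°, θ1=90°, θ2=90°]
step 4 (rotate(1, 180)): [θ0=90°, θ1=270°, θ2=90°]
step 5 (rotate(2, -90)): [θ0=90°, θ1=270°, θ2=90°]

[θ0=90°, θ1=270°, θ2=90°]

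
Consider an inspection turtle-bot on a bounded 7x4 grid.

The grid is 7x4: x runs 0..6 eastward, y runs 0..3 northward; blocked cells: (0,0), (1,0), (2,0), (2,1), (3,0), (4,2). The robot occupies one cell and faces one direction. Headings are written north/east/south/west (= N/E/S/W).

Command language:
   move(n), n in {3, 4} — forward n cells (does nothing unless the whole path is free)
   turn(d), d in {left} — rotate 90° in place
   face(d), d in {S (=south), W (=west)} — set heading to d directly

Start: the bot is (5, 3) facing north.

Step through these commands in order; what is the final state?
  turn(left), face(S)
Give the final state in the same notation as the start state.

t0: (5, 3) facing north
1. turn(left) → (5, 3) facing west
2. face(S) → (5, 3) facing south

(5, 3) facing south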